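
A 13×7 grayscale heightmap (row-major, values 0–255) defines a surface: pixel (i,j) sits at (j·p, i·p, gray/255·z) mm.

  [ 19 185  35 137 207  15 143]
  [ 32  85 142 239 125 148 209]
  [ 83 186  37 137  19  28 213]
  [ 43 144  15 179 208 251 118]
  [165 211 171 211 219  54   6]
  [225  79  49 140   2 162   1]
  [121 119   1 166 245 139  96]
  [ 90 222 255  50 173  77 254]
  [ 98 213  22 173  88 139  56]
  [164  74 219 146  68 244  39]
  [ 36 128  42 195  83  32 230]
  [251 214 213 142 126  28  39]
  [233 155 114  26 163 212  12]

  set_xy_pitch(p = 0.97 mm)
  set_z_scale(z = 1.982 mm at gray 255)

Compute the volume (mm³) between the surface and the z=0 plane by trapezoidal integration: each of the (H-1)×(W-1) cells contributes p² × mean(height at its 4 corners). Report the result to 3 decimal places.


height_mm = gray/255 × 1.982; cell vol = 0.97² × mean(4 corners)
unit = 0.97² × 1.982 / (4×255) = 0.0018283 mm³ per gray-sum
row 0: Σ corner-gray over 6 cells = 3039  → 5.5562
row 1: Σ corner-gray over 6 cells = 2829  → 5.1723
row 2: Σ corner-gray over 6 cells = 2865  → 5.2381
row 3: Σ corner-gray over 6 cells = 3658  → 6.6879
row 4: Σ corner-gray over 6 cells = 2993  → 5.4721
row 5: Σ corner-gray over 6 cells = 2647  → 4.8395
row 6: Σ corner-gray over 6 cells = 3455  → 6.3168
row 7: Σ corner-gray over 6 cells = 3322  → 6.0736
row 8: Σ corner-gray over 6 cells = 3129  → 5.7207
row 9: Σ corner-gray over 6 cells = 2931  → 5.3587
row 10: Σ corner-gray over 6 cells = 2962  → 5.4154
row 11: Σ corner-gray over 6 cells = 3321  → 6.0718
Σ rows: total corner-gray = 37151  → 67.9231 mm³

67.923


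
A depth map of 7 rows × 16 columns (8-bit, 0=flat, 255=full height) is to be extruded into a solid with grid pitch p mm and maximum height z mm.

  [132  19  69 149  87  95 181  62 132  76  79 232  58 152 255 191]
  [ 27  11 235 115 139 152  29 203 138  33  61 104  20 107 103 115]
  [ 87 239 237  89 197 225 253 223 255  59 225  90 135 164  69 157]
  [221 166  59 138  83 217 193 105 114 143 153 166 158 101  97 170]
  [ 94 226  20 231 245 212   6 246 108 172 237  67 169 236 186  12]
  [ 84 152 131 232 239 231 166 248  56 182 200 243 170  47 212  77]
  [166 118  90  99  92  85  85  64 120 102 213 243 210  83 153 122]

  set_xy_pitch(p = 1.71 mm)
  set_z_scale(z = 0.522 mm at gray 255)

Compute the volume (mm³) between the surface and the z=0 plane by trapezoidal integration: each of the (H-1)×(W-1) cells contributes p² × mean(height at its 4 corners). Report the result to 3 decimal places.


height_mm = gray/255 × 0.522; cell vol = 1.71² × mean(4 corners)
unit = 1.71² × 0.522 / (4×255) = 0.00149645 mm³ per gray-sum
row 0: Σ corner-gray over 15 cells = 6657  → 9.9619
row 1: Σ corner-gray over 15 cells = 8206  → 12.2799
row 2: Σ corner-gray over 15 cells = 9341  → 13.9784
row 3: Σ corner-gray over 15 cells = 9005  → 13.4755
row 4: Σ corner-gray over 15 cells = 10007  → 14.9750
row 5: Σ corner-gray over 15 cells = 8981  → 13.4396
Σ rows: total corner-gray = 52197  → 78.1103 mm³

78.110


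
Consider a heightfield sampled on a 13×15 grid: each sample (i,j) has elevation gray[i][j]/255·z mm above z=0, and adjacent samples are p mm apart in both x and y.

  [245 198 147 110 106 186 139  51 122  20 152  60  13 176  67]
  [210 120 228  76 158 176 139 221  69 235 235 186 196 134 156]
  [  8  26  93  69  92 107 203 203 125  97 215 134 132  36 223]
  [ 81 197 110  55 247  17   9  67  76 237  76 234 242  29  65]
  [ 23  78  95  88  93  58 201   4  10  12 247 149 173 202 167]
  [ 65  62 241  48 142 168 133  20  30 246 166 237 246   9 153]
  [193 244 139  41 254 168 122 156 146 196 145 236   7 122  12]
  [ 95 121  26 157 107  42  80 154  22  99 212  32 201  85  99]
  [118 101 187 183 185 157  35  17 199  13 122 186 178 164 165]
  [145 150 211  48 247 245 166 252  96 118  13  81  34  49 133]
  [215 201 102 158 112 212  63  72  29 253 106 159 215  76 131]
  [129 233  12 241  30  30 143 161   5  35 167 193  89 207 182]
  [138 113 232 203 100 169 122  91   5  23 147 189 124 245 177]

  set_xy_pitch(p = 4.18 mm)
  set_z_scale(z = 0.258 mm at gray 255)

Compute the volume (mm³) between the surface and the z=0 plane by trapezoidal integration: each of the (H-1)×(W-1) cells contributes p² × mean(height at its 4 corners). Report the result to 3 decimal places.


383.192

height_mm = gray/255 × 0.258; cell vol = 4.18² × mean(4 corners)
unit = 4.18² × 0.258 / (4×255) = 0.00441949 mm³ per gray-sum
row 0: Σ corner-gray over 14 cells = 7984  → 35.2852
row 1: Σ corner-gray over 14 cells = 8007  → 35.3869
row 2: Σ corner-gray over 14 cells = 6633  → 29.3145
row 3: Σ corner-gray over 14 cells = 6348  → 28.0549
row 4: Σ corner-gray over 14 cells = 6724  → 29.7166
row 5: Σ corner-gray over 14 cells = 7871  → 34.7858
row 6: Σ corner-gray over 14 cells = 7027  → 31.0558
row 7: Σ corner-gray over 14 cells = 6607  → 29.1996
row 8: Σ corner-gray over 14 cells = 7435  → 32.8589
row 9: Σ corner-gray over 14 cells = 7560  → 33.4113
row 10: Σ corner-gray over 14 cells = 7265  → 32.1076
row 11: Σ corner-gray over 14 cells = 7244  → 32.0148
Σ rows: total corner-gray = 86705  → 383.1918 mm³


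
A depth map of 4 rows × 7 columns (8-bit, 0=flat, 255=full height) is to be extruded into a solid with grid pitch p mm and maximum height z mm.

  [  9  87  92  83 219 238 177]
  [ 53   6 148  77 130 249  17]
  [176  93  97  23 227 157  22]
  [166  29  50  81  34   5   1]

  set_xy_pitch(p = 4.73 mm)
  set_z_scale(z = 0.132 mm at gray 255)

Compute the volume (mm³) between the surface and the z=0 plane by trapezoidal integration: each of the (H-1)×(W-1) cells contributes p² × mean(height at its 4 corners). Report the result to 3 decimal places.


height_mm = gray/255 × 0.132; cell vol = 4.73² × mean(4 corners)
unit = 4.73² × 0.132 / (4×255) = 0.00289532 mm³ per gray-sum
row 0: Σ corner-gray over 6 cells = 2914  → 8.4370
row 1: Σ corner-gray over 6 cells = 2682  → 7.7652
row 2: Σ corner-gray over 6 cells = 1957  → 5.6661
Σ rows: total corner-gray = 7553  → 21.8683 mm³

21.868


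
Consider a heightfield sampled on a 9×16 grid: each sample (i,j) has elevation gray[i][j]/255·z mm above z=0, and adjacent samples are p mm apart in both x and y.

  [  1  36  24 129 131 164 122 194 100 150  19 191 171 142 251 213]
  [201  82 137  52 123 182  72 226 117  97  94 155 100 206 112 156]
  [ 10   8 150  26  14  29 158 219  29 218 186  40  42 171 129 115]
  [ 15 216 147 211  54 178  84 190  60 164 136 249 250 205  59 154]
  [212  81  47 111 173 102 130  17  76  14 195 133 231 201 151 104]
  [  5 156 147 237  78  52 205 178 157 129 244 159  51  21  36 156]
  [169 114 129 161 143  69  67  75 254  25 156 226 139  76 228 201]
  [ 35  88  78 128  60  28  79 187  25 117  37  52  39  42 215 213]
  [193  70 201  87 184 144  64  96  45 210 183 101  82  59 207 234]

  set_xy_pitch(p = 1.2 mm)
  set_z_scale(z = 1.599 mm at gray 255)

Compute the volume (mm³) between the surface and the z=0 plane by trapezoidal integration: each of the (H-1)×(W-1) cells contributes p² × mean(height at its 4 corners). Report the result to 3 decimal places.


height_mm = gray/255 × 1.599; cell vol = 1.2² × mean(4 corners)
unit = 1.2² × 1.599 / (4×255) = 0.00225741 mm³ per gray-sum
row 0: Σ corner-gray over 15 cells = 7729  → 17.4475
row 1: Σ corner-gray over 15 cells = 6830  → 15.4181
row 2: Σ corner-gray over 15 cells = 7538  → 17.0164
row 3: Σ corner-gray over 15 cells = 8215  → 18.5446
row 4: Σ corner-gray over 15 cells = 7501  → 16.9328
row 5: Σ corner-gray over 15 cells = 7955  → 17.9577
row 6: Σ corner-gray over 15 cells = 6692  → 15.1066
row 7: Σ corner-gray over 15 cells = 6491  → 14.6529
Σ rows: total corner-gray = 58951  → 133.0767 mm³

133.077


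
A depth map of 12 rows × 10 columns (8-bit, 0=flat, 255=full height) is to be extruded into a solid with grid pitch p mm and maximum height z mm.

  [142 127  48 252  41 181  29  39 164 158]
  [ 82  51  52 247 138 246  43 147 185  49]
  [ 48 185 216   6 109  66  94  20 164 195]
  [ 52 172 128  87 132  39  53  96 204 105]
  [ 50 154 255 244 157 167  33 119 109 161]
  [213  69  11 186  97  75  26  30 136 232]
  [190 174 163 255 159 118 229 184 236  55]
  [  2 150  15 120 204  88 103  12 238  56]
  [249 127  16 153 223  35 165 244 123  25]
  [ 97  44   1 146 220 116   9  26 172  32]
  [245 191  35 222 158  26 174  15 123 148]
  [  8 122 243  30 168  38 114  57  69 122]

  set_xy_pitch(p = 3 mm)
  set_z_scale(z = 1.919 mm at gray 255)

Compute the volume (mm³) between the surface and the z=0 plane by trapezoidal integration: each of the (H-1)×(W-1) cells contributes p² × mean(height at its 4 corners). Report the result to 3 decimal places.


817.596

height_mm = gray/255 × 1.919; cell vol = 3² × mean(4 corners)
unit = 3² × 1.919 / (4×255) = 0.0169324 mm³ per gray-sum
row 0: Σ corner-gray over 9 cells = 4411  → 74.6886
row 1: Σ corner-gray over 9 cells = 4312  → 73.0123
row 2: Σ corner-gray over 9 cells = 3942  → 66.7473
row 3: Σ corner-gray over 9 cells = 4666  → 79.0064
row 4: Σ corner-gray over 9 cells = 4392  → 74.3669
row 5: Σ corner-gray over 9 cells = 4986  → 84.4247
row 6: Σ corner-gray over 9 cells = 5199  → 88.0313
row 7: Σ corner-gray over 9 cells = 4364  → 73.8928
row 8: Σ corner-gray over 9 cells = 4043  → 68.4575
row 9: Σ corner-gray over 9 cells = 3878  → 65.6637
row 10: Σ corner-gray over 9 cells = 4093  → 69.3041
Σ rows: total corner-gray = 48286  → 817.5956 mm³


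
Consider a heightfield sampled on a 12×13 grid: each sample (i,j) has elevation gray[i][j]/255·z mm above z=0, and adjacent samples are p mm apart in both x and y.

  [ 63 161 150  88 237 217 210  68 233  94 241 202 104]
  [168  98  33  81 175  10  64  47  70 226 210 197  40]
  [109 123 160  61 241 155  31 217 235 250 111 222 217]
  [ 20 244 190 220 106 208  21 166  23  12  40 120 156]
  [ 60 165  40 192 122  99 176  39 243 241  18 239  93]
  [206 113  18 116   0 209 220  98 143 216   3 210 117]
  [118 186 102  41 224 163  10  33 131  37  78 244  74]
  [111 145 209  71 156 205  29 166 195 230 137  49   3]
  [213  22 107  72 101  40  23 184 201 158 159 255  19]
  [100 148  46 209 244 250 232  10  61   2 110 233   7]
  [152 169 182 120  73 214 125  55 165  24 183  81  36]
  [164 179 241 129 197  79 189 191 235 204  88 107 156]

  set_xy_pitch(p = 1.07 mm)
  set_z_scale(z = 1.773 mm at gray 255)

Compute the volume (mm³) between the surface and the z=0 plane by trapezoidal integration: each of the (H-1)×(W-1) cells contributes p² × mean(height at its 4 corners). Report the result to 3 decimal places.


138.410

height_mm = gray/255 × 1.773; cell vol = 1.07² × mean(4 corners)
unit = 1.07² × 1.773 / (4×255) = 0.00199011 mm³ per gray-sum
row 0: Σ corner-gray over 12 cells = 6599  → 13.1327
row 1: Σ corner-gray over 12 cells = 6568  → 13.0710
row 2: Σ corner-gray over 12 cells = 6814  → 13.5606
row 3: Σ corner-gray over 12 cells = 6177  → 12.2929
row 4: Σ corner-gray over 12 cells = 6316  → 12.5695
row 5: Σ corner-gray over 12 cells = 5705  → 11.3536
row 6: Σ corner-gray over 12 cells = 5988  → 11.9168
row 7: Σ corner-gray over 12 cells = 6174  → 12.2869
row 8: Σ corner-gray over 12 cells = 6073  → 12.0859
row 9: Σ corner-gray over 12 cells = 6167  → 12.2730
row 10: Σ corner-gray over 12 cells = 6968  → 13.8671
Σ rows: total corner-gray = 69549  → 138.4099 mm³


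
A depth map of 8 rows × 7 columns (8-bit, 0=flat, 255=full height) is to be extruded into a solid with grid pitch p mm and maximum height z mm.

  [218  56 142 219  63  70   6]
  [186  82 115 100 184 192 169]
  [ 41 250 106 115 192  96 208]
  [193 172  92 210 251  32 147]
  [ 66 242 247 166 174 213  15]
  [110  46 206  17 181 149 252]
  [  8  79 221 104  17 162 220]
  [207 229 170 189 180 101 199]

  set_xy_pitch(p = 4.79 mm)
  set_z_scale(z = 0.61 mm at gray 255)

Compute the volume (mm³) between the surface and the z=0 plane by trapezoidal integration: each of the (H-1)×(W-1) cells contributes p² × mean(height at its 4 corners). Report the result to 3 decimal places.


height_mm = gray/255 × 0.61; cell vol = 4.79² × mean(4 corners)
unit = 4.79² × 0.61 / (4×255) = 0.0137215 mm³ per gray-sum
row 0: Σ corner-gray over 6 cells = 3025  → 41.5075
row 1: Σ corner-gray over 6 cells = 3468  → 47.5861
row 2: Σ corner-gray over 6 cells = 3621  → 49.6854
row 3: Σ corner-gray over 6 cells = 4019  → 55.1466
row 4: Σ corner-gray over 6 cells = 3725  → 51.1125
row 5: Σ corner-gray over 6 cells = 2954  → 40.5332
row 6: Σ corner-gray over 6 cells = 3538  → 48.5466
Σ rows: total corner-gray = 24350  → 334.1178 mm³

334.118


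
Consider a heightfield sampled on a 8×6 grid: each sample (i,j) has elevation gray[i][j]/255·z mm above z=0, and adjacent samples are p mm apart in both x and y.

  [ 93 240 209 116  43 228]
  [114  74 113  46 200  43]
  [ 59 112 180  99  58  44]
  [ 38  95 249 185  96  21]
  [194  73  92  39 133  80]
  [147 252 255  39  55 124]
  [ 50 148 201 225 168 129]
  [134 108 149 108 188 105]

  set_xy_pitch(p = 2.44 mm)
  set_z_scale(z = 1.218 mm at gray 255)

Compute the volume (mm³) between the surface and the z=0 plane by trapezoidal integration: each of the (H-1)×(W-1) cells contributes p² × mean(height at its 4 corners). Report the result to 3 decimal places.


125.948

height_mm = gray/255 × 1.218; cell vol = 2.44² × mean(4 corners)
unit = 2.44² × 1.218 / (4×255) = 0.0071093 mm³ per gray-sum
row 0: Σ corner-gray over 5 cells = 2560  → 18.1998
row 1: Σ corner-gray over 5 cells = 2024  → 14.3892
row 2: Σ corner-gray over 5 cells = 2310  → 16.4225
row 3: Σ corner-gray over 5 cells = 2257  → 16.0457
row 4: Σ corner-gray over 5 cells = 2421  → 17.2116
row 5: Σ corner-gray over 5 cells = 3136  → 22.2948
row 6: Σ corner-gray over 5 cells = 3008  → 21.3848
Σ rows: total corner-gray = 17716  → 125.9483 mm³


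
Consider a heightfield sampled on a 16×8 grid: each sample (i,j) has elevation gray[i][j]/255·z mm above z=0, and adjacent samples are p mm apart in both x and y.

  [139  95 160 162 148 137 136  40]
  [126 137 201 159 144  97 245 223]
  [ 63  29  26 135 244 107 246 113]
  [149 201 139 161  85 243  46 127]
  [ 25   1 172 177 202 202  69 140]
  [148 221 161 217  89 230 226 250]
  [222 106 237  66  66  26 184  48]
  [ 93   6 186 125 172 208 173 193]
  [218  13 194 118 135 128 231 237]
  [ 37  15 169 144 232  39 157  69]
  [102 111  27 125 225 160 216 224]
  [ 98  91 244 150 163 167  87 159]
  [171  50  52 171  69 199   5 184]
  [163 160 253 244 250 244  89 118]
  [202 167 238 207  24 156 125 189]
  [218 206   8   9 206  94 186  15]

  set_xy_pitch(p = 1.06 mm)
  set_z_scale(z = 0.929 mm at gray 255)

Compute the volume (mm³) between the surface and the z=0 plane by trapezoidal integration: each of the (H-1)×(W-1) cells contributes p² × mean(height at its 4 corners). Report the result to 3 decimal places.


61.946

height_mm = gray/255 × 0.929; cell vol = 1.06² × mean(4 corners)
unit = 1.06² × 0.929 / (4×255) = 0.00102336 mm³ per gray-sum
row 0: Σ corner-gray over 7 cells = 4170  → 4.2674
row 1: Σ corner-gray over 7 cells = 4065  → 4.1599
row 2: Σ corner-gray over 7 cells = 3776  → 3.8642
row 3: Σ corner-gray over 7 cells = 3837  → 3.9266
row 4: Σ corner-gray over 7 cells = 4497  → 4.6020
row 5: Σ corner-gray over 7 cells = 4326  → 4.4270
row 6: Σ corner-gray over 7 cells = 3666  → 3.7516
row 7: Σ corner-gray over 7 cells = 4119  → 4.2152
row 8: Σ corner-gray over 7 cells = 3711  → 3.7977
row 9: Σ corner-gray over 7 cells = 3672  → 3.7578
row 10: Σ corner-gray over 7 cells = 4115  → 4.2111
row 11: Σ corner-gray over 7 cells = 3508  → 3.5899
row 12: Σ corner-gray over 7 cells = 4208  → 4.3063
row 13: Σ corner-gray over 7 cells = 4986  → 5.1025
row 14: Σ corner-gray over 7 cells = 3876  → 3.9665
Σ rows: total corner-gray = 60532  → 61.9459 mm³


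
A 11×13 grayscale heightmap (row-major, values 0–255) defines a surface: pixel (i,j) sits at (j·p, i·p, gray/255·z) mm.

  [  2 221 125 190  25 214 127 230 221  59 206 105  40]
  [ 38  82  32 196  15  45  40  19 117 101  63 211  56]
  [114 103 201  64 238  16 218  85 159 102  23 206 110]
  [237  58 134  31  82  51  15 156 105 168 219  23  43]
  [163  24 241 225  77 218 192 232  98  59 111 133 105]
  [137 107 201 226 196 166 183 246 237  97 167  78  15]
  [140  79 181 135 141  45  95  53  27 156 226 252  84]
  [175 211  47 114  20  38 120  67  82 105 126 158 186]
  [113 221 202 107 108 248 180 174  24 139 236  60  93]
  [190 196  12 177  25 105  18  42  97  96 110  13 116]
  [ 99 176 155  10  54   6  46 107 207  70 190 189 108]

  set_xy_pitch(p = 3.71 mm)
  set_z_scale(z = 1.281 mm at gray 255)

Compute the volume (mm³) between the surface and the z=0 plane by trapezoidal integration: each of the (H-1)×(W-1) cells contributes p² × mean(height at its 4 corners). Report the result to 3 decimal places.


1005.791

height_mm = gray/255 × 1.281; cell vol = 3.71² × mean(4 corners)
unit = 3.71² × 1.281 / (4×255) = 0.0172861 mm³ per gray-sum
row 0: Σ corner-gray over 12 cells = 5424  → 93.7598
row 1: Σ corner-gray over 12 cells = 4990  → 86.2576
row 2: Σ corner-gray over 12 cells = 5418  → 93.6560
row 3: Σ corner-gray over 12 cells = 5852  → 101.1582
row 4: Σ corner-gray over 12 cells = 7448  → 128.7468
row 5: Σ corner-gray over 12 cells = 6964  → 120.3803
row 6: Σ corner-gray over 12 cells = 5541  → 95.7822
row 7: Σ corner-gray over 12 cells = 6141  → 106.1539
row 8: Σ corner-gray over 12 cells = 5692  → 98.3924
row 9: Σ corner-gray over 12 cells = 4715  → 81.5039
Σ rows: total corner-gray = 58185  → 1005.7912 mm³


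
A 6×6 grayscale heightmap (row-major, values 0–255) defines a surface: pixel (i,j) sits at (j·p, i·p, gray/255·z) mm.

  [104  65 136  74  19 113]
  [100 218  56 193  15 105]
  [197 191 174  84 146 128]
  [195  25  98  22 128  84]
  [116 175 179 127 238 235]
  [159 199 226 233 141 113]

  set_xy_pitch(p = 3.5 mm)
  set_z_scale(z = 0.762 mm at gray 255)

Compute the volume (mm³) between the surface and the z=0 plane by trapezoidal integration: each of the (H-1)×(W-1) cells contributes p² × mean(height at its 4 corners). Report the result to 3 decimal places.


121.449

height_mm = gray/255 × 0.762; cell vol = 3.5² × mean(4 corners)
unit = 3.5² × 0.762 / (4×255) = 0.00915147 mm³ per gray-sum
row 0: Σ corner-gray over 5 cells = 1974  → 18.0650
row 1: Σ corner-gray over 5 cells = 2684  → 24.5625
row 2: Σ corner-gray over 5 cells = 2340  → 21.4144
row 3: Σ corner-gray over 5 cells = 2614  → 23.9219
row 4: Σ corner-gray over 5 cells = 3659  → 33.4852
Σ rows: total corner-gray = 13271  → 121.4492 mm³


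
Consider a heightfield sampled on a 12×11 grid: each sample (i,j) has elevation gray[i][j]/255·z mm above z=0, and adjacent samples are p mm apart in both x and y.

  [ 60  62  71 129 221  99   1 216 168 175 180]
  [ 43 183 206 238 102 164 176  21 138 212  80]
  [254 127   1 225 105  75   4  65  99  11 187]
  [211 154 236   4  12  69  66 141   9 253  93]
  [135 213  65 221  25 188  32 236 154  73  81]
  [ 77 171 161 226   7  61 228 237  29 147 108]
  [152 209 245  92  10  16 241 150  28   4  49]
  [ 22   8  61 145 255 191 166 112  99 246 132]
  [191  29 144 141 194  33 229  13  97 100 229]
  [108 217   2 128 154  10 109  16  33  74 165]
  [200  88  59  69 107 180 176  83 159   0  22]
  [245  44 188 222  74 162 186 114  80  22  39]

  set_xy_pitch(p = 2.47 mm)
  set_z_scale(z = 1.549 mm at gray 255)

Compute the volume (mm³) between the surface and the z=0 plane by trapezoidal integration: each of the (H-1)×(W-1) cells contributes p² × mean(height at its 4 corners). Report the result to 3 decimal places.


482.132

height_mm = gray/255 × 1.549; cell vol = 2.47² × mean(4 corners)
unit = 2.47² × 1.549 / (4×255) = 0.00926499 mm³ per gray-sum
row 0: Σ corner-gray over 10 cells = 5527  → 51.2076
row 1: Σ corner-gray over 10 cells = 4868  → 45.1020
row 2: Σ corner-gray over 10 cells = 4057  → 37.5881
row 3: Σ corner-gray over 10 cells = 4822  → 44.6758
row 4: Σ corner-gray over 10 cells = 5349  → 49.5585
row 5: Σ corner-gray over 10 cells = 4910  → 45.4911
row 6: Σ corner-gray over 10 cells = 4911  → 45.5004
row 7: Σ corner-gray over 10 cells = 5100  → 47.2515
row 8: Σ corner-gray over 10 cells = 4139  → 38.3478
row 9: Σ corner-gray over 10 cells = 3823  → 35.4201
row 10: Σ corner-gray over 10 cells = 4532  → 41.9890
Σ rows: total corner-gray = 52038  → 482.1318 mm³


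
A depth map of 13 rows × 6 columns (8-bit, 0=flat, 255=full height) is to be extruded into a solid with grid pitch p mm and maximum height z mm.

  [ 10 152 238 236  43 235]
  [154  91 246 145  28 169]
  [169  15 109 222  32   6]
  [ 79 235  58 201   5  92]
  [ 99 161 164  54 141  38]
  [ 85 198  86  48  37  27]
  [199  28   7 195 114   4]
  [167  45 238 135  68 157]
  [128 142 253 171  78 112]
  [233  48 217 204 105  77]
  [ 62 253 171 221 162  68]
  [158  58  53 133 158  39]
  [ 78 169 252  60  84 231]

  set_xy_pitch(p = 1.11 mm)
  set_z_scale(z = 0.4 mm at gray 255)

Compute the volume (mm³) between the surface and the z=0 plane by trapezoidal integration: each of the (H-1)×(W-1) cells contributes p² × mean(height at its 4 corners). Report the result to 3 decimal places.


height_mm = gray/255 × 0.4; cell vol = 1.11² × mean(4 corners)
unit = 1.11² × 0.4 / (4×255) = 0.000483176 mm³ per gray-sum
row 0: Σ corner-gray over 5 cells = 2926  → 1.4138
row 1: Σ corner-gray over 5 cells = 2274  → 1.0987
row 2: Σ corner-gray over 5 cells = 2100  → 1.0147
row 3: Σ corner-gray over 5 cells = 2346  → 1.1335
row 4: Σ corner-gray over 5 cells = 2027  → 0.9794
row 5: Σ corner-gray over 5 cells = 1741  → 0.8412
row 6: Σ corner-gray over 5 cells = 2187  → 1.0567
row 7: Σ corner-gray over 5 cells = 2824  → 1.3645
row 8: Σ corner-gray over 5 cells = 2986  → 1.4428
row 9: Σ corner-gray over 5 cells = 3202  → 1.5471
row 10: Σ corner-gray over 5 cells = 2745  → 1.3263
row 11: Σ corner-gray over 5 cells = 2440  → 1.1790
Σ rows: total corner-gray = 29798  → 14.3977 mm³

14.398


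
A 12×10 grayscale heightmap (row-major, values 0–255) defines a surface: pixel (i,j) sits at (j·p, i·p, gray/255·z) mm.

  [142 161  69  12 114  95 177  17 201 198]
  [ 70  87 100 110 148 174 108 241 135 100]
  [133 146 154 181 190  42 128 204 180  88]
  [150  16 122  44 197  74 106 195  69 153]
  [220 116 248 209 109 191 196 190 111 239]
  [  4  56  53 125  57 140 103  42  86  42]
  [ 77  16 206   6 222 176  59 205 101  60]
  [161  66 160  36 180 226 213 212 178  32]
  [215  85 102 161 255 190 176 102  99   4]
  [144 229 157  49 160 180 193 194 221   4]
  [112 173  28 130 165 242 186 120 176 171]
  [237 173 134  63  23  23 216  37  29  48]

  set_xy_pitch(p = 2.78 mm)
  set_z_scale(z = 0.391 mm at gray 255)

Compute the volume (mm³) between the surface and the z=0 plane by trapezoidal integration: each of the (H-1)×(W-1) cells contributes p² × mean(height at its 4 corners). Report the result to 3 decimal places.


height_mm = gray/255 × 0.391; cell vol = 2.78² × mean(4 corners)
unit = 2.78² × 0.391 / (4×255) = 0.00296255 mm³ per gray-sum
row 0: Σ corner-gray over 9 cells = 4408  → 13.0589
row 1: Σ corner-gray over 9 cells = 5047  → 14.9520
row 2: Σ corner-gray over 9 cells = 4620  → 13.6870
row 3: Σ corner-gray over 9 cells = 5148  → 15.2512
row 4: Σ corner-gray over 9 cells = 4569  → 13.5359
row 5: Σ corner-gray over 9 cells = 3489  → 10.3363
row 6: Σ corner-gray over 9 cells = 4854  → 14.3802
row 7: Σ corner-gray over 9 cells = 5294  → 15.6838
row 8: Σ corner-gray over 9 cells = 5473  → 16.2141
row 9: Σ corner-gray over 9 cells = 5637  → 16.6999
row 10: Σ corner-gray over 9 cells = 4404  → 13.0471
Σ rows: total corner-gray = 52943  → 156.8465 mm³

156.846


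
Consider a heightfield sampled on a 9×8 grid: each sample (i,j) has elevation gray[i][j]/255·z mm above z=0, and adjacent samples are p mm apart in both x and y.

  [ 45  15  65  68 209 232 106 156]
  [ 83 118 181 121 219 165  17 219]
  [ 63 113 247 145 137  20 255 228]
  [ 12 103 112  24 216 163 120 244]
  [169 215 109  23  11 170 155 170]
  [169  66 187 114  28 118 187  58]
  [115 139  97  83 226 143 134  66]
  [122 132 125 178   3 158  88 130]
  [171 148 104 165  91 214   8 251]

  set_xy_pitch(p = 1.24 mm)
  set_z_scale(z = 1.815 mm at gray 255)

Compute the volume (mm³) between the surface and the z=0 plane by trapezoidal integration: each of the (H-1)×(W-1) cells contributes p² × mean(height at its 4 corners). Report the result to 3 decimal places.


78.330

height_mm = gray/255 × 1.815; cell vol = 1.24² × mean(4 corners)
unit = 1.24² × 1.815 / (4×255) = 0.00273602 mm³ per gray-sum
row 0: Σ corner-gray over 7 cells = 3535  → 9.6718
row 1: Σ corner-gray over 7 cells = 4069  → 11.1329
row 2: Σ corner-gray over 7 cells = 3857  → 10.5528
row 3: Σ corner-gray over 7 cells = 3437  → 9.4037
row 4: Σ corner-gray over 7 cells = 3332  → 9.1164
row 5: Σ corner-gray over 7 cells = 3452  → 9.4448
row 6: Σ corner-gray over 7 cells = 3445  → 9.4256
row 7: Σ corner-gray over 7 cells = 3502  → 9.5816
Σ rows: total corner-gray = 28629  → 78.3296 mm³


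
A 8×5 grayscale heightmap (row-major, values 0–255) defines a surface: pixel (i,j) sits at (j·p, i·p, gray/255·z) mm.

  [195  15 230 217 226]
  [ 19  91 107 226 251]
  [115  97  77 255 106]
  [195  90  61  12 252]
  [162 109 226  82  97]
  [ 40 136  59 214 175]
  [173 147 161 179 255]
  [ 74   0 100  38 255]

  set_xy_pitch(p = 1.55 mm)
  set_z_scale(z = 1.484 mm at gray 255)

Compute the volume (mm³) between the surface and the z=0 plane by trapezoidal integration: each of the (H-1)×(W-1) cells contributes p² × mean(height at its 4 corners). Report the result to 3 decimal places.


height_mm = gray/255 × 1.484; cell vol = 1.55² × mean(4 corners)
unit = 1.55² × 1.484 / (4×255) = 0.0034954 mm³ per gray-sum
row 0: Σ corner-gray over 4 cells = 2463  → 8.6092
row 1: Σ corner-gray over 4 cells = 2197  → 7.6794
row 2: Σ corner-gray over 4 cells = 1852  → 6.4735
row 3: Σ corner-gray over 4 cells = 1866  → 6.5224
row 4: Σ corner-gray over 4 cells = 2126  → 7.4312
row 5: Σ corner-gray over 4 cells = 2435  → 8.5113
row 6: Σ corner-gray over 4 cells = 2007  → 7.0153
Σ rows: total corner-gray = 14946  → 52.2423 mm³

52.242


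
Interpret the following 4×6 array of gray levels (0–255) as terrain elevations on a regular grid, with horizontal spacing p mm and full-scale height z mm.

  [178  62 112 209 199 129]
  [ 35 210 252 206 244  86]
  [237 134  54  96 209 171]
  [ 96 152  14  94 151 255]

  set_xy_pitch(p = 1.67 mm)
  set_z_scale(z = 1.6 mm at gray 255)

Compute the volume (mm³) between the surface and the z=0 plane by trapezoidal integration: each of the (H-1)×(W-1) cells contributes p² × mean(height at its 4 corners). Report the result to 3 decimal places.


40.781

height_mm = gray/255 × 1.6; cell vol = 1.67² × mean(4 corners)
unit = 1.67² × 1.6 / (4×255) = 0.00437475 mm³ per gray-sum
row 0: Σ corner-gray over 5 cells = 3416  → 14.9441
row 1: Σ corner-gray over 5 cells = 3339  → 14.6073
row 2: Σ corner-gray over 5 cells = 2567  → 11.2300
Σ rows: total corner-gray = 9322  → 40.7814 mm³


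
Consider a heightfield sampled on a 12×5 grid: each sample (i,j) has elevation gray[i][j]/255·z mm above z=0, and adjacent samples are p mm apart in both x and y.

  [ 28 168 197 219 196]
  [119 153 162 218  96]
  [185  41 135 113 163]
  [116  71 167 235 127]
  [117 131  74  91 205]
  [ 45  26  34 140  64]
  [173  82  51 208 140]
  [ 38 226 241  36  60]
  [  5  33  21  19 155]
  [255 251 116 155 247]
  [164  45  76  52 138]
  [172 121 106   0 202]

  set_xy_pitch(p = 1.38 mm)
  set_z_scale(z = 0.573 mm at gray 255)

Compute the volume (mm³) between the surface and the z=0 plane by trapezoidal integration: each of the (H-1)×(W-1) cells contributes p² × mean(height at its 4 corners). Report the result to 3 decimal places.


22.526

height_mm = gray/255 × 0.573; cell vol = 1.38² × mean(4 corners)
unit = 1.38² × 0.573 / (4×255) = 0.00106982 mm³ per gray-sum
row 0: Σ corner-gray over 4 cells = 2673  → 2.8596
row 1: Σ corner-gray over 4 cells = 2207  → 2.3611
row 2: Σ corner-gray over 4 cells = 2115  → 2.2627
row 3: Σ corner-gray over 4 cells = 2103  → 2.2498
row 4: Σ corner-gray over 4 cells = 1423  → 1.5224
row 5: Σ corner-gray over 4 cells = 1504  → 1.6090
row 6: Σ corner-gray over 4 cells = 2099  → 2.2456
row 7: Σ corner-gray over 4 cells = 1410  → 1.5085
row 8: Σ corner-gray over 4 cells = 1852  → 1.9813
row 9: Σ corner-gray over 4 cells = 2194  → 2.3472
row 10: Σ corner-gray over 4 cells = 1476  → 1.5791
Σ rows: total corner-gray = 21056  → 22.5262 mm³


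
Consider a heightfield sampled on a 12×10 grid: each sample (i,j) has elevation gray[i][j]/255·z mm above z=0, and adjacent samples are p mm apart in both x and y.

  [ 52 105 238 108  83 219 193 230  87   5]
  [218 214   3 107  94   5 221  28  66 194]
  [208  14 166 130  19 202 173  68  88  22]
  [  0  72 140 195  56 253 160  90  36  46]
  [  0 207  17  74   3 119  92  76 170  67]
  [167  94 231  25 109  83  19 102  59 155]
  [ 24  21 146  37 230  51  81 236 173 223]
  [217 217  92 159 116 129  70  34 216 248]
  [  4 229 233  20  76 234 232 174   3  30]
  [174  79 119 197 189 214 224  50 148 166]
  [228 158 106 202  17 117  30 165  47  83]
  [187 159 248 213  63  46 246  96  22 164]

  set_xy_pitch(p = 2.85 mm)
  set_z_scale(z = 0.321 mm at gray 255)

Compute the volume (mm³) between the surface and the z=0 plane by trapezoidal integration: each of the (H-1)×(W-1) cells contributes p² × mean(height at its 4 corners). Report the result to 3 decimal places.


height_mm = gray/255 × 0.321; cell vol = 2.85² × mean(4 corners)
unit = 2.85² × 0.321 / (4×255) = 0.0025562 mm³ per gray-sum
row 0: Σ corner-gray over 9 cells = 4471  → 11.4288
row 1: Σ corner-gray over 9 cells = 3838  → 9.8107
row 2: Σ corner-gray over 9 cells = 4000  → 10.2248
row 3: Σ corner-gray over 9 cells = 3633  → 9.2867
row 4: Σ corner-gray over 9 cells = 3349  → 8.5607
row 5: Σ corner-gray over 9 cells = 3963  → 10.1302
row 6: Σ corner-gray over 9 cells = 4728  → 12.0857
row 7: Σ corner-gray over 9 cells = 4967  → 12.6966
row 8: Σ corner-gray over 9 cells = 5216  → 13.3331
row 9: Σ corner-gray over 9 cells = 4775  → 12.2058
row 10: Σ corner-gray over 9 cells = 4532  → 11.5847
Σ rows: total corner-gray = 47472  → 121.3479 mm³

121.348


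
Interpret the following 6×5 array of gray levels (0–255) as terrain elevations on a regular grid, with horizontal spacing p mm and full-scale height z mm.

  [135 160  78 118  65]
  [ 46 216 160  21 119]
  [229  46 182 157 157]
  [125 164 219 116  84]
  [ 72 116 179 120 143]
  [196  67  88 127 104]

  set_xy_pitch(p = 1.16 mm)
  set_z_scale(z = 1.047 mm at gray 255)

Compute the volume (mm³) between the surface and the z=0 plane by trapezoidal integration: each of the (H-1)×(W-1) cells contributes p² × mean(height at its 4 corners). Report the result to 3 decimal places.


height_mm = gray/255 × 1.047; cell vol = 1.16² × mean(4 corners)
unit = 1.16² × 1.047 / (4×255) = 0.00138122 mm³ per gray-sum
row 0: Σ corner-gray over 4 cells = 1871  → 2.5843
row 1: Σ corner-gray over 4 cells = 2115  → 2.9213
row 2: Σ corner-gray over 4 cells = 2363  → 3.2638
row 3: Σ corner-gray over 4 cells = 2252  → 3.1105
row 4: Σ corner-gray over 4 cells = 1909  → 2.6367
Σ rows: total corner-gray = 10510  → 14.5166 mm³

14.517


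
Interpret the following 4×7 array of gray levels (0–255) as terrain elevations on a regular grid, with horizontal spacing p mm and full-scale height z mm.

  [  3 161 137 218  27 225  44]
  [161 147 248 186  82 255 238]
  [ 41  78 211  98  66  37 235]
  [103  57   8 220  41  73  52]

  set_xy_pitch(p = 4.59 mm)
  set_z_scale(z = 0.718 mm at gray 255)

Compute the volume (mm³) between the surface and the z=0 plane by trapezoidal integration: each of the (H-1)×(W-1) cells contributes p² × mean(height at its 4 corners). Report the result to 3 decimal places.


141.155

height_mm = gray/255 × 0.718; cell vol = 4.59² × mean(4 corners)
unit = 4.59² × 0.718 / (4×255) = 0.0148303 mm³ per gray-sum
row 0: Σ corner-gray over 6 cells = 3818  → 56.6220
row 1: Σ corner-gray over 6 cells = 3491  → 51.7725
row 2: Σ corner-gray over 6 cells = 2209  → 32.7601
Σ rows: total corner-gray = 9518  → 141.1547 mm³


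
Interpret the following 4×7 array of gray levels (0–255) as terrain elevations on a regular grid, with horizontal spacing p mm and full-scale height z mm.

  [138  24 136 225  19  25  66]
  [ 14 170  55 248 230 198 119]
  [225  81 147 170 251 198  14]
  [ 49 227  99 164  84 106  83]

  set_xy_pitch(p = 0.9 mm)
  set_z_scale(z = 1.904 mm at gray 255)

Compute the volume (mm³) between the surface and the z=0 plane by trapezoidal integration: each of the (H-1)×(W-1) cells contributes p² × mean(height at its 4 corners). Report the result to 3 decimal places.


height_mm = gray/255 × 1.904; cell vol = 0.9² × mean(4 corners)
unit = 0.9² × 1.904 / (4×255) = 0.001512 mm³ per gray-sum
row 0: Σ corner-gray over 6 cells = 2997  → 4.5315
row 1: Σ corner-gray over 6 cells = 3868  → 5.8484
row 2: Σ corner-gray over 6 cells = 3425  → 5.1786
Σ rows: total corner-gray = 10290  → 15.5585 mm³

15.558


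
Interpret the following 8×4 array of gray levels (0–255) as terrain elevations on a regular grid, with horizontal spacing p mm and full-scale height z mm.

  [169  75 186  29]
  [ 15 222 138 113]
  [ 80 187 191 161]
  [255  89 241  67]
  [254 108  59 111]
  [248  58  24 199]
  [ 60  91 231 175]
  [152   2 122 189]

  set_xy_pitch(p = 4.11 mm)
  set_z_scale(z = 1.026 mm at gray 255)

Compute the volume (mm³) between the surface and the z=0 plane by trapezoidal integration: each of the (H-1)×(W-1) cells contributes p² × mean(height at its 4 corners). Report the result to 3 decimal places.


192.700

height_mm = gray/255 × 1.026; cell vol = 4.11² × mean(4 corners)
unit = 4.11² × 1.026 / (4×255) = 0.0169915 mm³ per gray-sum
row 0: Σ corner-gray over 3 cells = 1568  → 26.6426
row 1: Σ corner-gray over 3 cells = 1845  → 31.3493
row 2: Σ corner-gray over 3 cells = 1979  → 33.6261
row 3: Σ corner-gray over 3 cells = 1681  → 28.5627
row 4: Σ corner-gray over 3 cells = 1310  → 22.2588
row 5: Σ corner-gray over 3 cells = 1490  → 25.3173
row 6: Σ corner-gray over 3 cells = 1468  → 24.9435
Σ rows: total corner-gray = 11341  → 192.7002 mm³


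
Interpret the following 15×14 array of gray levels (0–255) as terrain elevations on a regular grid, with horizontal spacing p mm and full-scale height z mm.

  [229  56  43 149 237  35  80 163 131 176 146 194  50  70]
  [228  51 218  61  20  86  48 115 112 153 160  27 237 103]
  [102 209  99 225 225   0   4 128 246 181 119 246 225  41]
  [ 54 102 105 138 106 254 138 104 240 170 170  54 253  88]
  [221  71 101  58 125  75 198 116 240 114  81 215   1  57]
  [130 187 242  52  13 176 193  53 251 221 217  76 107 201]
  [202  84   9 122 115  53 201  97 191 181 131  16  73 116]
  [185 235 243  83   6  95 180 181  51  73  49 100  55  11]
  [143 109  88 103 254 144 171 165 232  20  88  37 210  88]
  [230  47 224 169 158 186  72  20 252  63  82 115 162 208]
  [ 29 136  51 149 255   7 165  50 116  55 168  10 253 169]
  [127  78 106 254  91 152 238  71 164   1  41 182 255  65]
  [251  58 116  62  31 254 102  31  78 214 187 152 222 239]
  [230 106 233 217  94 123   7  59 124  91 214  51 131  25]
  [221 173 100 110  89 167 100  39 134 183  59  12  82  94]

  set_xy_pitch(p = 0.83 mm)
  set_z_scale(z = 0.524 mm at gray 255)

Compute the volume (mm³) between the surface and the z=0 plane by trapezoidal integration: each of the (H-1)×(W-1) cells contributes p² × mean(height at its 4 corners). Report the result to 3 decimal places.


height_mm = gray/255 × 0.524; cell vol = 0.83² × mean(4 corners)
unit = 0.83² × 0.524 / (4×255) = 0.000353905 mm³ per gray-sum
row 0: Σ corner-gray over 13 cells = 6126  → 2.1680
row 1: Σ corner-gray over 13 cells = 6864  → 2.4292
row 2: Σ corner-gray over 13 cells = 7767  → 2.7488
row 3: Σ corner-gray over 13 cells = 6878  → 2.4342
row 4: Σ corner-gray over 13 cells = 6975  → 2.4685
row 5: Σ corner-gray over 13 cells = 6771  → 2.3963
row 6: Σ corner-gray over 13 cells = 5762  → 2.0392
row 7: Σ corner-gray over 13 cells = 6371  → 2.2547
row 8: Σ corner-gray over 13 cells = 7011  → 2.4812
row 9: Σ corner-gray over 13 cells = 6566  → 2.3237
row 10: Σ corner-gray over 13 cells = 6486  → 2.2954
row 11: Σ corner-gray over 13 cells = 6962  → 2.4639
row 12: Σ corner-gray over 13 cells = 6659  → 2.3567
row 13: Σ corner-gray over 13 cells = 5966  → 2.1114
Σ rows: total corner-gray = 93164  → 32.9713 mm³

32.971


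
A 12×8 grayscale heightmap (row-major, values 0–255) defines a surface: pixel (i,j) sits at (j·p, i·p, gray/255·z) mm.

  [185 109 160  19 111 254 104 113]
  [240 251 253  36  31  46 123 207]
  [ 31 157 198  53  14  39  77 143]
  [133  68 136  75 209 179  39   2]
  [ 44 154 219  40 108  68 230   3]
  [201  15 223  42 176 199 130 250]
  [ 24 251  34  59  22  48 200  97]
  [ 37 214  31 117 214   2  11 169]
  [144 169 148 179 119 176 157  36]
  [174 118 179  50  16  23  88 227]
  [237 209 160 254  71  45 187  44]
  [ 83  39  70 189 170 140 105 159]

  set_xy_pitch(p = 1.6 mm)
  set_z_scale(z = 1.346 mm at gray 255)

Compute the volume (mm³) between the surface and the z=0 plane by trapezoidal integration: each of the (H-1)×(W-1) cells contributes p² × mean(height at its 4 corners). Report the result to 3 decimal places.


height_mm = gray/255 × 1.346; cell vol = 1.6² × mean(4 corners)
unit = 1.6² × 1.346 / (4×255) = 0.0033782 mm³ per gray-sum
row 0: Σ corner-gray over 7 cells = 3739  → 12.6311
row 1: Σ corner-gray over 7 cells = 3177  → 10.7325
row 2: Σ corner-gray over 7 cells = 2797  → 9.4488
row 3: Σ corner-gray over 7 cells = 3232  → 10.9183
row 4: Σ corner-gray over 7 cells = 3706  → 12.5196
row 5: Σ corner-gray over 7 cells = 3370  → 11.3845
row 6: Σ corner-gray over 7 cells = 2733  → 9.2326
row 7: Σ corner-gray over 7 cells = 3460  → 11.6886
row 8: Σ corner-gray over 7 cells = 3425  → 11.5703
row 9: Σ corner-gray over 7 cells = 3482  → 11.7629
row 10: Σ corner-gray over 7 cells = 3801  → 12.8405
Σ rows: total corner-gray = 36922  → 124.7298 mm³

124.730


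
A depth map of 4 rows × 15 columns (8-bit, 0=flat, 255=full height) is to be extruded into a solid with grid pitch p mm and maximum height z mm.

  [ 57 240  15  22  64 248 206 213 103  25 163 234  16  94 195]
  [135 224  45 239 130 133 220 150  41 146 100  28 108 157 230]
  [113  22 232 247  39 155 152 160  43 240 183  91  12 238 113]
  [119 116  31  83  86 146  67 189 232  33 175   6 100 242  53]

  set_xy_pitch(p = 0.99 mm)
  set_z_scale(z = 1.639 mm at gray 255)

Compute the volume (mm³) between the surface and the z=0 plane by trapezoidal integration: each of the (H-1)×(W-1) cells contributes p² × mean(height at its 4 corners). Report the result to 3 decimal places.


height_mm = gray/255 × 1.639; cell vol = 0.99² × mean(4 corners)
unit = 0.99² × 1.639 / (4×255) = 0.00157489 mm³ per gray-sum
row 0: Σ corner-gray over 14 cells = 7345  → 11.5675
row 1: Σ corner-gray over 14 cells = 7661  → 12.0652
row 2: Σ corner-gray over 14 cells = 7038  → 11.0840
Σ rows: total corner-gray = 22044  → 34.7168 mm³

34.717


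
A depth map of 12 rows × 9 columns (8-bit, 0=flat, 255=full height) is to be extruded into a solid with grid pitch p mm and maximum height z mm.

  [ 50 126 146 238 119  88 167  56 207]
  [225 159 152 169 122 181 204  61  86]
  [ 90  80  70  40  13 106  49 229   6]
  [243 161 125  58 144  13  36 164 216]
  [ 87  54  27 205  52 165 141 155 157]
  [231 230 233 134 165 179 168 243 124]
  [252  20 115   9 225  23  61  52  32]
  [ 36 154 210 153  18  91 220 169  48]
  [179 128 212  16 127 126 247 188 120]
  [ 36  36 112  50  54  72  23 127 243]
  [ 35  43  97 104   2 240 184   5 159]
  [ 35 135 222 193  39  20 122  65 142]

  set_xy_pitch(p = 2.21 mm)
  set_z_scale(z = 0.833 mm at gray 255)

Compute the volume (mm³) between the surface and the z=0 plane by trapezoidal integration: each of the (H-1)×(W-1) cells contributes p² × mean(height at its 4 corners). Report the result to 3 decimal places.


167.190

height_mm = gray/255 × 0.833; cell vol = 2.21² × mean(4 corners)
unit = 2.21² × 0.833 / (4×255) = 0.00398868 mm³ per gray-sum
row 0: Σ corner-gray over 8 cells = 4544  → 18.1246
row 1: Σ corner-gray over 8 cells = 3677  → 14.6664
row 2: Σ corner-gray over 8 cells = 3131  → 12.4886
row 3: Σ corner-gray over 8 cells = 3703  → 14.7701
row 4: Σ corner-gray over 8 cells = 4901  → 19.5485
row 5: Σ corner-gray over 8 cells = 4353  → 17.3627
row 6: Σ corner-gray over 8 cells = 3408  → 13.5934
row 7: Σ corner-gray over 8 cells = 4501  → 17.9531
row 8: Σ corner-gray over 8 cells = 3614  → 14.4151
row 9: Σ corner-gray over 8 cells = 2771  → 11.0526
row 10: Σ corner-gray over 8 cells = 3313  → 13.2145
Σ rows: total corner-gray = 41916  → 167.1896 mm³
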